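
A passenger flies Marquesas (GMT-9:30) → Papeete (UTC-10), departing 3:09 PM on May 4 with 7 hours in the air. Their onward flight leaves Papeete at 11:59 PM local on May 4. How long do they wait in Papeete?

Convert departure to UTC: 3:09 PM + 9:30 = 12:39 AM UTC on May 5.
Add 7 hours flight time → 7:39 AM UTC.
Papeete is UTC−10:00, so local arrival = 7:39 AM − 10:00 = 9:39 PM on May 4.
Layover = 11:59 PM − 9:39 PM = 2 hours 20 minutes.

2 hours 20 minutes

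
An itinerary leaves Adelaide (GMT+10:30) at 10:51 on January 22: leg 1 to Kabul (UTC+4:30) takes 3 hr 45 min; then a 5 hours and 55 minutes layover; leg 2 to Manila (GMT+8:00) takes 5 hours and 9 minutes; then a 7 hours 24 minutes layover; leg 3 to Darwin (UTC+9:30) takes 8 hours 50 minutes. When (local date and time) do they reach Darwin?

16:54 on January 23

Convert departure to UTC: 10:51 − 10:30 = 00:21 UTC on Jan 22.
Add 3 hours and 45 minutes leg 1 → 04:06 UTC.
Add 5 hours and 55 minutes layover in Kabul → 10:01 UTC.
Add 5 hours 9 minutes leg 2 → 15:10 UTC.
Add 7 hours and 24 minutes layover in Manila → 22:34 UTC.
Add 8 hours and 50 minutes leg 3 → 07:24 UTC (Jan 23).
Darwin is UTC+9:30, so local arrival = 07:24 + 9:30 = 16:54 on Jan 23.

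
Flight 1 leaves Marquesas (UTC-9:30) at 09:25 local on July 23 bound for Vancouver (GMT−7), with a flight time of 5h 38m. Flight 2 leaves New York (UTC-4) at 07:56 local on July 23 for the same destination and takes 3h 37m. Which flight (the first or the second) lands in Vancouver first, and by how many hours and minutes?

the second, by 9 hours

Flight 1 in UTC: 09:25 + 9:30 = 18:55 on Jul 23.
+5 hours and 38 minutes → arrive 00:33 UTC on Jul 24.
Flight 2 in UTC: 07:56 + 4:00 = 11:56 on Jul 23.
+3 hours and 37 minutes → arrive 15:33 UTC on Jul 23.
Flight 2 lands earlier by 9 hours.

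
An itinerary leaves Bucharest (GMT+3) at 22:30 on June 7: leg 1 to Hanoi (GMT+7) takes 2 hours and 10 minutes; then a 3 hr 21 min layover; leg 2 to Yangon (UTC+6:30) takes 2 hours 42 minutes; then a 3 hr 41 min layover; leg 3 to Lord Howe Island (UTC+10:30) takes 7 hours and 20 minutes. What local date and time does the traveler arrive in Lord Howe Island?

01:14 on June 9

Convert departure to UTC: 22:30 − 3:00 = 19:30 UTC on Jun 7.
Add 2 hours 10 minutes leg 1 → 21:40 UTC.
Add 3 hours 21 minutes layover in Hanoi → 01:01 UTC (Jun 8).
Add 2 hours 42 minutes leg 2 → 03:43 UTC.
Add 3 hours and 41 minutes layover in Yangon → 07:24 UTC.
Add 7 hours and 20 minutes leg 3 → 14:44 UTC.
Lord Howe Island is UTC+10:30, so local arrival = 14:44 + 10:30 = 01:14 on Jun 9.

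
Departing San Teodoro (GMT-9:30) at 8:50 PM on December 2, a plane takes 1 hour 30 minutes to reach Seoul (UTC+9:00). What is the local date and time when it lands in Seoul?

4:50 PM on December 3

Convert departure to UTC: 8:50 PM + 9:30 = 6:20 AM UTC on Dec 3.
Add 1 hour 30 minutes travel time → 7:50 AM UTC.
Seoul is UTC+9:00, so local arrival = 7:50 AM + 9:00 = 4:50 PM on Dec 3.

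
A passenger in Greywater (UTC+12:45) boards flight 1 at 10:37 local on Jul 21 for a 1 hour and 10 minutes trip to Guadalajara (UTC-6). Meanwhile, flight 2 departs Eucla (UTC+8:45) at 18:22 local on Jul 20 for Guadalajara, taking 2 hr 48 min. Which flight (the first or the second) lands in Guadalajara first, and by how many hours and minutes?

Flight 1 in UTC: 10:37 − 12:45 = 21:52 on Jul 20.
+1 hour 10 minutes → arrive 23:02 UTC on Jul 20.
Flight 2 in UTC: 18:22 − 8:45 = 09:37 on Jul 20.
+2 hours 48 minutes → arrive 12:25 UTC on Jul 20.
Flight 2 lands earlier by 10 hours 37 minutes.

the second, by 10 hours 37 minutes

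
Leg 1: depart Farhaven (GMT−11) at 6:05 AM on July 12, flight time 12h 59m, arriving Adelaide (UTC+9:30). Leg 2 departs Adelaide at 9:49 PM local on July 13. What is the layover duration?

6 hours 15 minutes

Convert departure to UTC: 6:05 AM + 11:00 = 5:05 PM UTC on Jul 12.
Add 12 hours and 59 minutes flight time → 6:04 AM UTC (Jul 13).
Adelaide is UTC+9:30, so local arrival = 6:04 AM + 9:30 = 3:34 PM on Jul 13.
Layover = 9:49 PM − 3:34 PM = 6 hours 15 minutes.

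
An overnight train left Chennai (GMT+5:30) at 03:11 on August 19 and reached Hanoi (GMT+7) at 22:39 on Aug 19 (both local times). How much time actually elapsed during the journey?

17 hours 58 minutes

Departure in UTC: 03:11 − 5:30 = 21:41 on Aug 18.
Arrival in UTC: 22:39 − 7:00 = 15:39 on Aug 19.
Elapsed = 15:39 − 21:41 (+1 day) = 17 hours 58 minutes.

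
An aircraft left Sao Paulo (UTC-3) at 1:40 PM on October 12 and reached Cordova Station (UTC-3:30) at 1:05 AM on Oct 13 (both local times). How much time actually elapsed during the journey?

Cordova Station is 0:30 behind Sao Paulo.
Clock-face elapsed time (ignoring zones) is 11 hours 25 minutes.
Actual elapsed = 11 hours 25 minutes + 0:30 = 11 hours 55 minutes.

11 hours 55 minutes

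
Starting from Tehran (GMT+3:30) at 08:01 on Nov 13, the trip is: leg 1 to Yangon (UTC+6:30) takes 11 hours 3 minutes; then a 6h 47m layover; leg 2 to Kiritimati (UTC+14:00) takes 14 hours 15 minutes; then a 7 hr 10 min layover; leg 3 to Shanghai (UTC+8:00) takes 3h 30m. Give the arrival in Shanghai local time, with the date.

07:16 on Nov 15

Convert departure to UTC: 08:01 − 3:30 = 04:31 UTC on Nov 13.
Add 11 hours and 3 minutes leg 1 → 15:34 UTC.
Add 6 hours 47 minutes layover in Yangon → 22:21 UTC.
Add 14 hours 15 minutes leg 2 → 12:36 UTC (Nov 14).
Add 7 hours 10 minutes layover in Kiritimati → 19:46 UTC.
Add 3 hours and 30 minutes leg 3 → 23:16 UTC.
Shanghai is UTC+8:00, so local arrival = 23:16 + 8:00 = 07:16 on Nov 15.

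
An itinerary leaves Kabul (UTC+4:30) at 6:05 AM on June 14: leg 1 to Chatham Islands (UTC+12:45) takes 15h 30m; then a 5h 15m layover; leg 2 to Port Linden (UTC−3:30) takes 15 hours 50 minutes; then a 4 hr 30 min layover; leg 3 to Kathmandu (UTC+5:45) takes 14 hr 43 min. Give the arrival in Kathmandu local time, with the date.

3:08 PM on Jun 16

Convert departure to UTC: 6:05 AM − 4:30 = 1:35 AM UTC on Jun 14.
Add 15 hours and 30 minutes leg 1 → 5:05 PM UTC.
Add 5 hours and 15 minutes layover in Chatham Islands → 10:20 PM UTC.
Add 15 hours and 50 minutes leg 2 → 2:10 PM UTC (Jun 15).
Add 4 hours and 30 minutes layover in Port Linden → 6:40 PM UTC.
Add 14 hours 43 minutes leg 3 → 9:23 AM UTC (Jun 16).
Kathmandu is UTC+5:45, so local arrival = 9:23 AM + 5:45 = 3:08 PM on Jun 16.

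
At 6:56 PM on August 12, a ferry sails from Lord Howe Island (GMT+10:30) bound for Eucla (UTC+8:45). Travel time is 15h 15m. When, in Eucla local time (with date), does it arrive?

8:26 AM on Aug 13

Convert departure to UTC: 6:56 PM − 10:30 = 8:26 AM UTC on Aug 12.
Add 15 hours and 15 minutes travel time → 11:41 PM UTC.
Eucla is UTC+8:45, so local arrival = 11:41 PM + 8:45 = 8:26 AM on Aug 13.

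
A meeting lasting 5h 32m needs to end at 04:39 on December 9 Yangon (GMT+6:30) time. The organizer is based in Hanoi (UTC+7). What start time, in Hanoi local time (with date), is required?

Target end time in UTC: 04:39 − 6:30 = 22:09 on Dec 8.
Subtract 5 hours 32 minutes → start 16:37 UTC on Dec 8.
Hanoi is UTC+7:00: 16:37 + 7:00 = 23:37 on Dec 8.

23:37 on December 8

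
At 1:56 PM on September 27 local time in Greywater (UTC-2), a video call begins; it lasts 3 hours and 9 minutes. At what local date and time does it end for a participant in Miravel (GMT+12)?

7:05 AM on September 28

Convert start to UTC: 1:56 PM + 2:00 = 3:56 PM UTC on Sep 27.
Add 3 hours and 9 minutes duration → 7:05 PM UTC.
Miravel is UTC+12:00, so local end time = 7:05 PM + 12:00 = 7:05 AM on Sep 28.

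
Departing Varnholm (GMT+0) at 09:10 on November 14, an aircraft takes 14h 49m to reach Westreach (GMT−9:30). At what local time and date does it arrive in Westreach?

Varnholm is at UTC+0, so departure is already 09:10 UTC on Nov 14.
Add 14 hours 49 minutes travel time → 23:59 UTC.
Westreach is UTC−9:30, so local arrival = 23:59 − 9:30 = 14:29 on Nov 14.

14:29 on November 14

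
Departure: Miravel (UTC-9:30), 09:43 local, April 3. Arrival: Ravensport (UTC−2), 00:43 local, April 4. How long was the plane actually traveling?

Departure in UTC: 09:43 + 9:30 = 19:13 on Apr 3.
Arrival in UTC: 00:43 + 2:00 = 02:43 on Apr 4.
Elapsed = 02:43 − 19:13 (+1 day) = 7 hours 30 minutes.

7 hours 30 minutes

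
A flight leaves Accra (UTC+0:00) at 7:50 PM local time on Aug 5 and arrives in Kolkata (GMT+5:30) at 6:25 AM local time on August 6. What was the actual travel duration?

Departure is already UTC: 7:50 PM on Aug 5.
Arrival in UTC: 6:25 AM − 5:30 = 12:55 AM on Aug 6.
Elapsed = 12:55 AM − 7:50 PM (+1 day) = 5 hours 5 minutes.

5 hours 5 minutes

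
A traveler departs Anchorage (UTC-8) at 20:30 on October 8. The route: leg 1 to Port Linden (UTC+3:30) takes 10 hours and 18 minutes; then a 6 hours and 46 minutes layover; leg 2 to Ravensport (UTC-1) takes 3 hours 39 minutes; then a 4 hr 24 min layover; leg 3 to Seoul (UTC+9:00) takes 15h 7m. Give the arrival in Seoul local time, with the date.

05:44 on October 11

Convert departure to UTC: 20:30 + 8:00 = 04:30 UTC on Oct 9.
Add 10 hours and 18 minutes leg 1 → 14:48 UTC.
Add 6 hours and 46 minutes layover in Port Linden → 21:34 UTC.
Add 3 hours and 39 minutes leg 2 → 01:13 UTC (Oct 10).
Add 4 hours and 24 minutes layover in Ravensport → 05:37 UTC.
Add 15 hours 7 minutes leg 3 → 20:44 UTC.
Seoul is UTC+9:00, so local arrival = 20:44 + 9:00 = 05:44 on Oct 11.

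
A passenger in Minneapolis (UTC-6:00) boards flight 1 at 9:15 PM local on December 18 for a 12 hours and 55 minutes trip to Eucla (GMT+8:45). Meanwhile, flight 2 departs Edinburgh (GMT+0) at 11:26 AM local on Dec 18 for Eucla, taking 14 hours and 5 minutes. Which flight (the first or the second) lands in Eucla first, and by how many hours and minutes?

the second, by 14 hours 39 minutes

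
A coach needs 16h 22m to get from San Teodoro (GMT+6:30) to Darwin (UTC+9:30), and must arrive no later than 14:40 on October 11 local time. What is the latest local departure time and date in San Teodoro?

Target arrival in UTC: 14:40 − 9:30 = 05:10 on Oct 11.
Subtract 16 hours and 22 minutes → departure 12:48 UTC on Oct 10.
San Teodoro is UTC+6:30: 12:48 + 6:30 = 19:18 on Oct 10.

19:18 on October 10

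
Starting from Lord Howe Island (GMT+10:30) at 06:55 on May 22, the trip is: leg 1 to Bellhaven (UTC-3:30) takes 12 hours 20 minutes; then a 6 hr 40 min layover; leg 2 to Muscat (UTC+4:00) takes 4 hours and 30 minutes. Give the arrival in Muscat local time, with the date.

23:55 on May 22

Convert departure to UTC: 06:55 − 10:30 = 20:25 UTC on May 21.
Add 12 hours and 20 minutes leg 1 → 08:45 UTC (May 22).
Add 6 hours 40 minutes layover in Bellhaven → 15:25 UTC.
Add 4 hours 30 minutes leg 2 → 19:55 UTC.
Muscat is UTC+4:00, so local arrival = 19:55 + 4:00 = 23:55 on May 22.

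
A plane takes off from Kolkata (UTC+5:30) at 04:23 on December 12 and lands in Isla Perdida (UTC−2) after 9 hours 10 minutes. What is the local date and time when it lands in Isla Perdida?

06:03 on December 12

Convert departure to UTC: 04:23 − 5:30 = 22:53 UTC on Dec 11.
Add 9 hours 10 minutes travel time → 08:03 UTC (Dec 12).
Isla Perdida is UTC−2:00, so local arrival = 08:03 − 2:00 = 06:03 on Dec 12.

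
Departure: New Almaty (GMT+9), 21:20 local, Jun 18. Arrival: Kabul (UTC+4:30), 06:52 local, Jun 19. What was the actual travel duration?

14 hours 2 minutes

Departure in UTC: 21:20 − 9:00 = 12:20 on Jun 18.
Arrival in UTC: 06:52 − 4:30 = 02:22 on Jun 19.
Elapsed = 02:22 − 12:20 (+1 day) = 14 hours 2 minutes.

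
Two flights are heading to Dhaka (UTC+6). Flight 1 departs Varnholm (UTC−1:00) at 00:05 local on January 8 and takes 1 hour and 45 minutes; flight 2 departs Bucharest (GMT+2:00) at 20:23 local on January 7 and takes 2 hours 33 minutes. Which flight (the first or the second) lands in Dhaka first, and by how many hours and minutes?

the second, by 5 hours 54 minutes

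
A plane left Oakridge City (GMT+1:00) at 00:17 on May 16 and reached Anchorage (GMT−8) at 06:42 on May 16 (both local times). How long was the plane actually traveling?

15 hours 25 minutes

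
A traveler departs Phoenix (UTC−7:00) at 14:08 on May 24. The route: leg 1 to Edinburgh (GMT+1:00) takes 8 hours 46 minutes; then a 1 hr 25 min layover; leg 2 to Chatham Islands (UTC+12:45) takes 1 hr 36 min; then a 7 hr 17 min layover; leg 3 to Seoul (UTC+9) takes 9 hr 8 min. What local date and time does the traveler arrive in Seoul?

10:20 on May 26

Convert departure to UTC: 14:08 + 7:00 = 21:08 UTC on May 24.
Add 8 hours and 46 minutes leg 1 → 05:54 UTC (May 25).
Add 1 hour 25 minutes layover in Edinburgh → 07:19 UTC.
Add 1 hour 36 minutes leg 2 → 08:55 UTC.
Add 7 hours and 17 minutes layover in Chatham Islands → 16:12 UTC.
Add 9 hours and 8 minutes leg 3 → 01:20 UTC (May 26).
Seoul is UTC+9:00, so local arrival = 01:20 + 9:00 = 10:20 on May 26.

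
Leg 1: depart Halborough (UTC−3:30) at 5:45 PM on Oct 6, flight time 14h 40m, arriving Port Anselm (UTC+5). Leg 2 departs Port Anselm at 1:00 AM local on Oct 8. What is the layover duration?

Convert departure to UTC: 5:45 PM + 3:30 = 9:15 PM UTC on Oct 6.
Add 14 hours and 40 minutes flight time → 11:55 AM UTC (Oct 7).
Port Anselm is UTC+5:00, so local arrival = 11:55 AM + 5:00 = 4:55 PM on Oct 7.
Layover = 1:00 AM − 4:55 PM (+1 day) = 8 hours 5 minutes.

8 hours 5 minutes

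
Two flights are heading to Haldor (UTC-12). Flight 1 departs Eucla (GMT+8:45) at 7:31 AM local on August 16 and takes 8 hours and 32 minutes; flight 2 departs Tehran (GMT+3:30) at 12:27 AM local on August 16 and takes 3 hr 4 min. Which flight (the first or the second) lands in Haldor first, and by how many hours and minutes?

the second, by 7 hours 17 minutes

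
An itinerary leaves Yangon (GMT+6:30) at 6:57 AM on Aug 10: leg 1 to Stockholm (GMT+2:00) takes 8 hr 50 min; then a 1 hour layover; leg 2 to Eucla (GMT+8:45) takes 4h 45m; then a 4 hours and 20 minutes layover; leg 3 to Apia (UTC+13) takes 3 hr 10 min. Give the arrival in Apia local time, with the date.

Convert departure to UTC: 6:57 AM − 6:30 = 12:27 AM UTC on Aug 10.
Add 8 hours and 50 minutes leg 1 → 9:17 AM UTC.
Add 1 hour layover in Stockholm → 10:17 AM UTC.
Add 4 hours 45 minutes leg 2 → 3:02 PM UTC.
Add 4 hours 20 minutes layover in Eucla → 7:22 PM UTC.
Add 3 hours 10 minutes leg 3 → 10:32 PM UTC.
Apia is UTC+13:00, so local arrival = 10:32 PM + 13:00 = 11:32 AM on Aug 11.

11:32 AM on August 11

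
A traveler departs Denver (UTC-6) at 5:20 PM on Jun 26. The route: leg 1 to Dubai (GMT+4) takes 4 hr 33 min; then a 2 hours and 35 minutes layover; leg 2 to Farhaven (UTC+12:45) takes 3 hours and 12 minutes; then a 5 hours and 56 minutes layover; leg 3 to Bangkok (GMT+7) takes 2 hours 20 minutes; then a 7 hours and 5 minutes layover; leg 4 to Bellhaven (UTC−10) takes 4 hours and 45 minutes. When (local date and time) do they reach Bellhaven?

Convert departure to UTC: 5:20 PM + 6:00 = 11:20 PM UTC on Jun 26.
Add 4 hours and 33 minutes leg 1 → 3:53 AM UTC (Jun 27).
Add 2 hours 35 minutes layover in Dubai → 6:28 AM UTC.
Add 3 hours 12 minutes leg 2 → 9:40 AM UTC.
Add 5 hours 56 minutes layover in Farhaven → 3:36 PM UTC.
Add 2 hours and 20 minutes leg 3 → 5:56 PM UTC.
Add 7 hours 5 minutes layover in Bangkok → 1:01 AM UTC (Jun 28).
Add 4 hours 45 minutes leg 4 → 5:46 AM UTC.
Bellhaven is UTC−10:00, so local arrival = 5:46 AM − 10:00 = 7:46 PM on Jun 27.

7:46 PM on June 27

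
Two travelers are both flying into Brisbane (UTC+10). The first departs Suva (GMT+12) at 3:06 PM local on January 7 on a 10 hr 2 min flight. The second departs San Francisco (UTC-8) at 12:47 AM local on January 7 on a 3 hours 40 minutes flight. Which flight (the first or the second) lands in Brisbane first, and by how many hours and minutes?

the second, by 41 minutes

Flight 1 in UTC: 3:06 PM − 12:00 = 3:06 AM on Jan 7.
+10 hours and 2 minutes → arrive 1:08 PM UTC on Jan 7.
Flight 2 in UTC: 12:47 AM + 8:00 = 8:47 AM on Jan 7.
+3 hours 40 minutes → arrive 12:27 PM UTC on Jan 7.
Flight 2 lands earlier by 41 minutes.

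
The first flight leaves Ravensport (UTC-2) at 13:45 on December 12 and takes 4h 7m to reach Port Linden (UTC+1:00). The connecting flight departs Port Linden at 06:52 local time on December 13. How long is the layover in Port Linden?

Convert departure to UTC: 13:45 + 2:00 = 15:45 UTC on Dec 12.
Add 4 hours 7 minutes flight time → 19:52 UTC.
Port Linden is UTC+1:00, so local arrival = 19:52 + 1:00 = 20:52 on Dec 12.
Layover = 06:52 − 20:52 (+1 day) = 10 hours.

10 hours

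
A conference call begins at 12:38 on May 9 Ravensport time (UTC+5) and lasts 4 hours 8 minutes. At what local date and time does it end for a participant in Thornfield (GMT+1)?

12:46 on May 9

Convert start to UTC: 12:38 − 5:00 = 07:38 UTC on May 9.
Add 4 hours and 8 minutes duration → 11:46 UTC.
Thornfield is UTC+1:00, so local end time = 11:46 + 1:00 = 12:46 on May 9.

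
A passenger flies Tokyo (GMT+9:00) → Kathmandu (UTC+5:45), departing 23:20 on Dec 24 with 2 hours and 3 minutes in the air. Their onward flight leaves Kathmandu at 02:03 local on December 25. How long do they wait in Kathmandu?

Convert departure to UTC: 23:20 − 9:00 = 14:20 UTC on Dec 24.
Add 2 hours and 3 minutes flight time → 16:23 UTC.
Kathmandu is UTC+5:45, so local arrival = 16:23 + 5:45 = 22:08 on Dec 24.
Layover = 02:03 − 22:08 (+1 day) = 3 hours 55 minutes.

3 hours 55 minutes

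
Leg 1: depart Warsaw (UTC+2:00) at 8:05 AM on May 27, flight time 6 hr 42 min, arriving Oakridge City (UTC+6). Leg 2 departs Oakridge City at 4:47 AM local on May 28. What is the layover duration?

Convert departure to UTC: 8:05 AM − 2:00 = 6:05 AM UTC on May 27.
Add 6 hours 42 minutes flight time → 12:47 PM UTC.
Oakridge City is UTC+6:00, so local arrival = 12:47 PM + 6:00 = 6:47 PM on May 27.
Layover = 4:47 AM − 6:47 PM (+1 day) = 10 hours.

10 hours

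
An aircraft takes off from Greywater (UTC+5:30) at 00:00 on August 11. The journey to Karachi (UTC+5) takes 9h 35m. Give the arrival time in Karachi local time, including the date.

Convert departure to UTC: 00:00 − 5:30 = 18:30 UTC on Aug 10.
Add 9 hours and 35 minutes travel time → 04:05 UTC (Aug 11).
Karachi is UTC+5:00, so local arrival = 04:05 + 5:00 = 09:05 on Aug 11.

09:05 on August 11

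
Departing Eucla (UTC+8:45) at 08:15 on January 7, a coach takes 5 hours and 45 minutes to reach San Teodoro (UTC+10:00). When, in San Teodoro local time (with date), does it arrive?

15:15 on January 7

San Teodoro is 1:15 ahead of Eucla.
After 5 hours and 45 minutes it is 14:00 in Eucla.
Shift by the zone difference: 14:00 + 1:15 = 15:15 on Jan 7 in San Teodoro.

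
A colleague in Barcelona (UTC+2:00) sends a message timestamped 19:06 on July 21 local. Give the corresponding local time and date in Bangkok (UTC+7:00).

00:06 on Jul 22

Bangkok is 5:00 ahead of Barcelona.
Shift by the zone difference: 19:06 + 5:00 = 00:06 on Jul 22 in Bangkok.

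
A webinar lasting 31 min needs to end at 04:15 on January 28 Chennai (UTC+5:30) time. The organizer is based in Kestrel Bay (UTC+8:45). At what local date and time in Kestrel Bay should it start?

06:59 on Jan 28

Target end time in UTC: 04:15 − 5:30 = 22:45 on Jan 27.
Subtract 31 minutes → start 22:14 UTC on Jan 27.
Kestrel Bay is UTC+8:45: 22:14 + 8:45 = 06:59 on Jan 28.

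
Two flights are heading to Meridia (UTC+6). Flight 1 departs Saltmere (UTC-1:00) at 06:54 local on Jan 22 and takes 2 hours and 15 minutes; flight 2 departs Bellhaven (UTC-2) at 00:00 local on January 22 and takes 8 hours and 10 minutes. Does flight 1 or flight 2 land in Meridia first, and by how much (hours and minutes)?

Flight 1 in UTC: 06:54 + 1:00 = 07:54 on Jan 22.
+2 hours 15 minutes → arrive 10:09 UTC on Jan 22.
Flight 2 in UTC: 00:00 + 2:00 = 02:00 on Jan 22.
+8 hours 10 minutes → arrive 10:10 UTC on Jan 22.
Flight 1 lands earlier by 1 minute.

the first, by 1 minute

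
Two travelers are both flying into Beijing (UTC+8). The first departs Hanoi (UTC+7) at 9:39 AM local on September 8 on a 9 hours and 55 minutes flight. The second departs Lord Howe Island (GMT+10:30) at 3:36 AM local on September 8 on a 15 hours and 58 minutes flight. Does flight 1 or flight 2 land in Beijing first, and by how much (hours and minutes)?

Flight 1 in UTC: 9:39 AM − 7:00 = 2:39 AM on Sep 8.
+9 hours and 55 minutes → arrive 12:34 PM UTC on Sep 8.
Flight 2 in UTC: 3:36 AM − 10:30 = 5:06 PM on Sep 7.
+15 hours and 58 minutes → arrive 9:04 AM UTC on Sep 8.
Flight 2 lands earlier by 3 hours 30 minutes.

the second, by 3 hours 30 minutes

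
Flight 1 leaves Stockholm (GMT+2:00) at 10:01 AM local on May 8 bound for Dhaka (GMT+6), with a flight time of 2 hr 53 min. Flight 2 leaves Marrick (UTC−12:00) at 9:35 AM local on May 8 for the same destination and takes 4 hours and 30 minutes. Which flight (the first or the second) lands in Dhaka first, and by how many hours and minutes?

the first, by 15 hours 11 minutes

Flight 1 in UTC: 10:01 AM − 2:00 = 8:01 AM on May 8.
+2 hours 53 minutes → arrive 10:54 AM UTC on May 8.
Flight 2 in UTC: 9:35 AM + 12:00 = 9:35 PM on May 8.
+4 hours 30 minutes → arrive 2:05 AM UTC on May 9.
Flight 1 lands earlier by 15 hours 11 minutes.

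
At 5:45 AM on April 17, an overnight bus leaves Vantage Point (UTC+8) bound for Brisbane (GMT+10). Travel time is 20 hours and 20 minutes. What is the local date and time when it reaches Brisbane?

4:05 AM on April 18

Brisbane is 2:00 ahead of Vantage Point.
After 20 hours 20 minutes it is 2:05 AM (Apr 18) in Vantage Point.
Shift by the zone difference: 2:05 AM + 2:00 = 4:05 AM on Apr 18 in Brisbane.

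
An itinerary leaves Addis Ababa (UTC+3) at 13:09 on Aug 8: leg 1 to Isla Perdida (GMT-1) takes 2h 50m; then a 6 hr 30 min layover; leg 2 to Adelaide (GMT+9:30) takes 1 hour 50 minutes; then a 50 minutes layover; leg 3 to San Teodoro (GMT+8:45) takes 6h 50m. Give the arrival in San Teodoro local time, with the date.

13:44 on August 9

Convert departure to UTC: 13:09 − 3:00 = 10:09 UTC on Aug 8.
Add 2 hours 50 minutes leg 1 → 12:59 UTC.
Add 6 hours 30 minutes layover in Isla Perdida → 19:29 UTC.
Add 1 hour 50 minutes leg 2 → 21:19 UTC.
Add 50 minutes layover in Adelaide → 22:09 UTC.
Add 6 hours and 50 minutes leg 3 → 04:59 UTC (Aug 9).
San Teodoro is UTC+8:45, so local arrival = 04:59 + 8:45 = 13:44 on Aug 9.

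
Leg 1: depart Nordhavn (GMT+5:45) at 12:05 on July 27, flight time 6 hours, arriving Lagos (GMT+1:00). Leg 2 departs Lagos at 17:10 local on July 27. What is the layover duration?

Convert departure to UTC: 12:05 − 5:45 = 06:20 UTC on Jul 27.
Add 6 hours flight time → 12:20 UTC.
Lagos is UTC+1:00, so local arrival = 12:20 + 1:00 = 13:20 on Jul 27.
Layover = 17:10 − 13:20 = 3 hours 50 minutes.

3 hours 50 minutes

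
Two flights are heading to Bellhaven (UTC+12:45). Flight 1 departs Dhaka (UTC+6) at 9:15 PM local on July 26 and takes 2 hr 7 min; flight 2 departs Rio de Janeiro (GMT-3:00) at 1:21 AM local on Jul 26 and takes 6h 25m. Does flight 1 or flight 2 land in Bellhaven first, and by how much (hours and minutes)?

the second, by 6 hours 36 minutes

Flight 1 in UTC: 9:15 PM − 6:00 = 3:15 PM on Jul 26.
+2 hours and 7 minutes → arrive 5:22 PM UTC on Jul 26.
Flight 2 in UTC: 1:21 AM + 3:00 = 4:21 AM on Jul 26.
+6 hours 25 minutes → arrive 10:46 AM UTC on Jul 26.
Flight 2 lands earlier by 6 hours 36 minutes.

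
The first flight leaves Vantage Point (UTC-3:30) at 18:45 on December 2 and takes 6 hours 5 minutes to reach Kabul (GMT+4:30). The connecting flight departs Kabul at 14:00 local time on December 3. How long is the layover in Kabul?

5 hours 10 minutes

Convert departure to UTC: 18:45 + 3:30 = 22:15 UTC on Dec 2.
Add 6 hours 5 minutes flight time → 04:20 UTC (Dec 3).
Kabul is UTC+4:30, so local arrival = 04:20 + 4:30 = 08:50 on Dec 3.
Layover = 14:00 − 08:50 = 5 hours 10 minutes.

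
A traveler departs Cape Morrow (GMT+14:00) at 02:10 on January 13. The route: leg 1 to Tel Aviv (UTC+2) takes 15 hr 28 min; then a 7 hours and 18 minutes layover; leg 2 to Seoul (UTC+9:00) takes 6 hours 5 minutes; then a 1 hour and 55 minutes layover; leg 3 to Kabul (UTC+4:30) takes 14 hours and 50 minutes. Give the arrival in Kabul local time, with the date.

14:16 on January 14

Convert departure to UTC: 02:10 − 14:00 = 12:10 UTC on Jan 12.
Add 15 hours 28 minutes leg 1 → 03:38 UTC (Jan 13).
Add 7 hours 18 minutes layover in Tel Aviv → 10:56 UTC.
Add 6 hours 5 minutes leg 2 → 17:01 UTC.
Add 1 hour 55 minutes layover in Seoul → 18:56 UTC.
Add 14 hours and 50 minutes leg 3 → 09:46 UTC (Jan 14).
Kabul is UTC+4:30, so local arrival = 09:46 + 4:30 = 14:16 on Jan 14.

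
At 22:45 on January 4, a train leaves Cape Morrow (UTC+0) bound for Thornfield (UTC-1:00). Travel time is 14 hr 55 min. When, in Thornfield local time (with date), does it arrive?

Cape Morrow is at UTC+0, so departure is already 22:45 UTC on Jan 4.
Add 14 hours 55 minutes travel time → 13:40 UTC (Jan 5).
Thornfield is UTC−1:00, so local arrival = 13:40 − 1:00 = 12:40 on Jan 5.

12:40 on Jan 5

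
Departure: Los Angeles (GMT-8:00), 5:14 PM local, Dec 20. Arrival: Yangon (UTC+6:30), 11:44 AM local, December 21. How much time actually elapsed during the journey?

4 hours

Departure in UTC: 5:14 PM + 8:00 = 1:14 AM on Dec 21.
Arrival in UTC: 11:44 AM − 6:30 = 5:14 AM on Dec 21.
Elapsed = 5:14 AM − 1:14 AM = 4 hours.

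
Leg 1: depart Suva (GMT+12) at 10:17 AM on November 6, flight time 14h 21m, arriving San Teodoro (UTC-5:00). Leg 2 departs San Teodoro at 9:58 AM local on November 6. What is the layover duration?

Convert departure to UTC: 10:17 AM − 12:00 = 10:17 PM UTC on Nov 5.
Add 14 hours 21 minutes flight time → 12:38 PM UTC (Nov 6).
San Teodoro is UTC−5:00, so local arrival = 12:38 PM − 5:00 = 7:38 AM on Nov 6.
Layover = 9:58 AM − 7:38 AM = 2 hours 20 minutes.

2 hours 20 minutes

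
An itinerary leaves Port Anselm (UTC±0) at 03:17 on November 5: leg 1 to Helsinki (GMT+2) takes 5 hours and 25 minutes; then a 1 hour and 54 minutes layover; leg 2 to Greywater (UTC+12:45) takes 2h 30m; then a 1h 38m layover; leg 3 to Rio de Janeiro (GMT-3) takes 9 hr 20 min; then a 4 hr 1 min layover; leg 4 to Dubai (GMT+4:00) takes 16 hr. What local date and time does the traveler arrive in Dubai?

Port Anselm is at UTC+0, so departure is already 03:17 UTC on Nov 5.
Add 5 hours and 25 minutes leg 1 → 08:42 UTC.
Add 1 hour and 54 minutes layover in Helsinki → 10:36 UTC.
Add 2 hours 30 minutes leg 2 → 13:06 UTC.
Add 1 hour and 38 minutes layover in Greywater → 14:44 UTC.
Add 9 hours and 20 minutes leg 3 → 00:04 UTC (Nov 6).
Add 4 hours and 1 minute layover in Rio de Janeiro → 04:05 UTC.
Add 16 hours leg 4 → 20:05 UTC.
Dubai is UTC+4:00, so local arrival = 20:05 + 4:00 = 00:05 on Nov 7.

00:05 on November 7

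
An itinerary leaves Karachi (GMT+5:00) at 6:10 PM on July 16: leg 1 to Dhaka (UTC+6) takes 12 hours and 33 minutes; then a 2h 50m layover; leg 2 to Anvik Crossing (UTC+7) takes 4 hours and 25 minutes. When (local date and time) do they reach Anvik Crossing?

3:58 PM on July 17

Convert departure to UTC: 6:10 PM − 5:00 = 1:10 PM UTC on Jul 16.
Add 12 hours and 33 minutes leg 1 → 1:43 AM UTC (Jul 17).
Add 2 hours and 50 minutes layover in Dhaka → 4:33 AM UTC.
Add 4 hours 25 minutes leg 2 → 8:58 AM UTC.
Anvik Crossing is UTC+7:00, so local arrival = 8:58 AM + 7:00 = 3:58 PM on Jul 17.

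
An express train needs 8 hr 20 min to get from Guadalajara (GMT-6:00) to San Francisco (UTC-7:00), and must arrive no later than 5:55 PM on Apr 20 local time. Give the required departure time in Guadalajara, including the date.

Target arrival in UTC: 5:55 PM + 7:00 = 12:55 AM on Apr 21.
Subtract 8 hours and 20 minutes → departure 4:35 PM UTC on Apr 20.
Guadalajara is UTC−6:00: 4:35 PM − 6:00 = 10:35 AM on Apr 20.

10:35 AM on April 20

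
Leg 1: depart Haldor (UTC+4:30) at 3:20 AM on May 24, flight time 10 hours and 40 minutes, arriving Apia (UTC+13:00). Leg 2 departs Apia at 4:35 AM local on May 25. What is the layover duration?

Convert departure to UTC: 3:20 AM − 4:30 = 10:50 PM UTC on May 23.
Add 10 hours 40 minutes flight time → 9:30 AM UTC (May 24).
Apia is UTC+13:00, so local arrival = 9:30 AM + 13:00 = 10:30 PM on May 24.
Layover = 4:35 AM − 10:30 PM (+1 day) = 6 hours 5 minutes.

6 hours 5 minutes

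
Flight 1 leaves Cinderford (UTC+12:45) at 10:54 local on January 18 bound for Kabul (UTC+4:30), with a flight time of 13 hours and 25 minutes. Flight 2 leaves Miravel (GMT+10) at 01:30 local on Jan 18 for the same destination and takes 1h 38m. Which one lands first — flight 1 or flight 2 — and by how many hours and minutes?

Flight 1 in UTC: 10:54 − 12:45 = 22:09 on Jan 17.
+13 hours and 25 minutes → arrive 11:34 UTC on Jan 18.
Flight 2 in UTC: 01:30 − 10:00 = 15:30 on Jan 17.
+1 hour 38 minutes → arrive 17:08 UTC on Jan 17.
Flight 2 lands earlier by 18 hours 26 minutes.

the second, by 18 hours 26 minutes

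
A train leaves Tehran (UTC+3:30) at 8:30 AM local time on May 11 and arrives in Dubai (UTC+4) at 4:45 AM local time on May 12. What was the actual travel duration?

Departure in UTC: 8:30 AM − 3:30 = 5:00 AM on May 11.
Arrival in UTC: 4:45 AM − 4:00 = 12:45 AM on May 12.
Elapsed = 12:45 AM − 5:00 AM (+1 day) = 19 hours 45 minutes.

19 hours 45 minutes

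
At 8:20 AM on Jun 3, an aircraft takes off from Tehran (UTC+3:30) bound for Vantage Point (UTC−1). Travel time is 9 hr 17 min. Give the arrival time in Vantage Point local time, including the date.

1:07 PM on June 3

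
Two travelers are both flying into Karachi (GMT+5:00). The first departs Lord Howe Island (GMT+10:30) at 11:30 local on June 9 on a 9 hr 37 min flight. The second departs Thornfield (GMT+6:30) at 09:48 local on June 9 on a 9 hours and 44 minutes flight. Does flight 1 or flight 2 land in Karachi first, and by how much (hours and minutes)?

the first, by 2 hours 25 minutes

Flight 1 in UTC: 11:30 − 10:30 = 01:00 on Jun 9.
+9 hours and 37 minutes → arrive 10:37 UTC on Jun 9.
Flight 2 in UTC: 09:48 − 6:30 = 03:18 on Jun 9.
+9 hours and 44 minutes → arrive 13:02 UTC on Jun 9.
Flight 1 lands earlier by 2 hours 25 minutes.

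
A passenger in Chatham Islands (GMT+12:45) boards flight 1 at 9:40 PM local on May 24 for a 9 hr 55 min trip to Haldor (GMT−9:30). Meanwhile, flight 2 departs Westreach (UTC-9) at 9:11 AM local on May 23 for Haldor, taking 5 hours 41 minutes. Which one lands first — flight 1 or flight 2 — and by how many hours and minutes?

the second, by 18 hours 58 minutes

Flight 1 in UTC: 9:40 PM − 12:45 = 8:55 AM on May 24.
+9 hours 55 minutes → arrive 6:50 PM UTC on May 24.
Flight 2 in UTC: 9:11 AM + 9:00 = 6:11 PM on May 23.
+5 hours 41 minutes → arrive 11:52 PM UTC on May 23.
Flight 2 lands earlier by 18 hours 58 minutes.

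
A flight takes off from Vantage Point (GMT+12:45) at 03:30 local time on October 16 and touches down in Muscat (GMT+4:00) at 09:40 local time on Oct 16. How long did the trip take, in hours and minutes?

14 hours 55 minutes

Departure in UTC: 03:30 − 12:45 = 14:45 on Oct 15.
Arrival in UTC: 09:40 − 4:00 = 05:40 on Oct 16.
Elapsed = 05:40 − 14:45 (+1 day) = 14 hours 55 minutes.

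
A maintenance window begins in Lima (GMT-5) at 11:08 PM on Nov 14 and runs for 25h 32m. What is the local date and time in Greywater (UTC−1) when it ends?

Greywater is 4:00 ahead of Lima.
After 25 hours and 32 minutes it is 12:40 AM (Nov 16) in Lima.
Shift by the zone difference: 12:40 AM + 4:00 = 4:40 AM on Nov 16 in Greywater.

4:40 AM on November 16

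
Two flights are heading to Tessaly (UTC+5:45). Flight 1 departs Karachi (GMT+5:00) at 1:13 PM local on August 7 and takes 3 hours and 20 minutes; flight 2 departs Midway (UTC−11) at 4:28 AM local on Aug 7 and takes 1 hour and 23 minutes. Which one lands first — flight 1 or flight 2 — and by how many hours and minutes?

the first, by 5 hours 18 minutes

Flight 1 in UTC: 1:13 PM − 5:00 = 8:13 AM on Aug 7.
+3 hours and 20 minutes → arrive 11:33 AM UTC on Aug 7.
Flight 2 in UTC: 4:28 AM + 11:00 = 3:28 PM on Aug 7.
+1 hour 23 minutes → arrive 4:51 PM UTC on Aug 7.
Flight 1 lands earlier by 5 hours 18 minutes.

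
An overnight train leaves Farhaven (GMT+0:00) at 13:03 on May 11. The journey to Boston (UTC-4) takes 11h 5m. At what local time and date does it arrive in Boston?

20:08 on May 11

Farhaven is at UTC+0, so departure is already 13:03 UTC on May 11.
Add 11 hours 5 minutes travel time → 00:08 UTC (May 12).
Boston is UTC−4:00, so local arrival = 00:08 − 4:00 = 20:08 on May 11.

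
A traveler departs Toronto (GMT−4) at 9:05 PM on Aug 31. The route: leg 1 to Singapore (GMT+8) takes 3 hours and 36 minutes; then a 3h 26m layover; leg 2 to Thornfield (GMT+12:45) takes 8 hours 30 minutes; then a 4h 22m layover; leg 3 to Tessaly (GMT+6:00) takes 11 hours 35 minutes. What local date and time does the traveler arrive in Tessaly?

2:34 PM on Sep 2

Convert departure to UTC: 9:05 PM + 4:00 = 1:05 AM UTC on Sep 1.
Add 3 hours 36 minutes leg 1 → 4:41 AM UTC.
Add 3 hours and 26 minutes layover in Singapore → 8:07 AM UTC.
Add 8 hours 30 minutes leg 2 → 4:37 PM UTC.
Add 4 hours and 22 minutes layover in Thornfield → 8:59 PM UTC.
Add 11 hours and 35 minutes leg 3 → 8:34 AM UTC (Sep 2).
Tessaly is UTC+6:00, so local arrival = 8:34 AM + 6:00 = 2:34 PM on Sep 2.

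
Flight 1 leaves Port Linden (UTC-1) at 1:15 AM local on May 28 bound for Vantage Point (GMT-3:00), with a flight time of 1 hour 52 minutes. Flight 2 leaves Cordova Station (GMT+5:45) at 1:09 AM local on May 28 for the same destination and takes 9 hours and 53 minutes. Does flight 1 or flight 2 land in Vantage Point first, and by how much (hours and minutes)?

Flight 1 in UTC: 1:15 AM + 1:00 = 2:15 AM on May 28.
+1 hour 52 minutes → arrive 4:07 AM UTC on May 28.
Flight 2 in UTC: 1:09 AM − 5:45 = 7:24 PM on May 27.
+9 hours 53 minutes → arrive 5:17 AM UTC on May 28.
Flight 1 lands earlier by 1 hour 10 minutes.

the first, by 1 hour 10 minutes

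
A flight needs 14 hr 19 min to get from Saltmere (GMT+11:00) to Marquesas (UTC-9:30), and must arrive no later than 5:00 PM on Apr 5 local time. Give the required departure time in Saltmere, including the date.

11:11 PM on April 5

Target arrival in UTC: 5:00 PM + 9:30 = 2:30 AM on Apr 6.
Subtract 14 hours 19 minutes → departure 12:11 PM UTC on Apr 5.
Saltmere is UTC+11:00: 12:11 PM + 11:00 = 11:11 PM on Apr 5.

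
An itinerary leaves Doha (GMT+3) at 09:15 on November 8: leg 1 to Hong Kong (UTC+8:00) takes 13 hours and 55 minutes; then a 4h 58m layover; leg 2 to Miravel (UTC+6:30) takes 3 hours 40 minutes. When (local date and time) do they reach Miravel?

11:18 on Nov 9

Convert departure to UTC: 09:15 − 3:00 = 06:15 UTC on Nov 8.
Add 13 hours and 55 minutes leg 1 → 20:10 UTC.
Add 4 hours and 58 minutes layover in Hong Kong → 01:08 UTC (Nov 9).
Add 3 hours 40 minutes leg 2 → 04:48 UTC.
Miravel is UTC+6:30, so local arrival = 04:48 + 6:30 = 11:18 on Nov 9.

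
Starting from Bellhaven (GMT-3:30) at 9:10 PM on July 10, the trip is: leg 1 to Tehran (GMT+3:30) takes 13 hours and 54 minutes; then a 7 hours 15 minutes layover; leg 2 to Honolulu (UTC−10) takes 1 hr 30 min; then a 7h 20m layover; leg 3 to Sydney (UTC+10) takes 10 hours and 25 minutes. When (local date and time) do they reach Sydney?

3:04 AM on Jul 13

Convert departure to UTC: 9:10 PM + 3:30 = 12:40 AM UTC on Jul 11.
Add 13 hours and 54 minutes leg 1 → 2:34 PM UTC.
Add 7 hours and 15 minutes layover in Tehran → 9:49 PM UTC.
Add 1 hour and 30 minutes leg 2 → 11:19 PM UTC.
Add 7 hours 20 minutes layover in Honolulu → 6:39 AM UTC (Jul 12).
Add 10 hours 25 minutes leg 3 → 5:04 PM UTC.
Sydney is UTC+10:00, so local arrival = 5:04 PM + 10:00 = 3:04 AM on Jul 13.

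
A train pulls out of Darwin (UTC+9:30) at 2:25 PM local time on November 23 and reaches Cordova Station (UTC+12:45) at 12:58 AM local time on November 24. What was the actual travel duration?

Cordova Station is 3:15 ahead of Darwin.
Clock-face elapsed time (ignoring zones) is 10 hours 33 minutes.
Actual elapsed = 10 hours 33 minutes − 3:15 = 7 hours 18 minutes.

7 hours 18 minutes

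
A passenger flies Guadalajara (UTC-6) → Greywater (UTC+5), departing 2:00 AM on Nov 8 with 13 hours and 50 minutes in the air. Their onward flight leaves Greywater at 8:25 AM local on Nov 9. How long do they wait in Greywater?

Convert departure to UTC: 2:00 AM + 6:00 = 8:00 AM UTC on Nov 8.
Add 13 hours and 50 minutes flight time → 9:50 PM UTC.
Greywater is UTC+5:00, so local arrival = 9:50 PM + 5:00 = 2:50 AM on Nov 9.
Layover = 8:25 AM − 2:50 AM = 5 hours 35 minutes.

5 hours 35 minutes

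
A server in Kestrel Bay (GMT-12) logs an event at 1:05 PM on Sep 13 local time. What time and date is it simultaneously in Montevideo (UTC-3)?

10:05 PM on September 13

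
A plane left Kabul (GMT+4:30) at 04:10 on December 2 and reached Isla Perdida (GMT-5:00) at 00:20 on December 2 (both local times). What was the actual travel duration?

Isla Perdida is 9:30 behind Kabul.
Clock-face elapsed time (ignoring zones) is −3 hours 50 minutes.
Actual elapsed = −3 hours 50 minutes + 9:30 = 5 hours 40 minutes.

5 hours 40 minutes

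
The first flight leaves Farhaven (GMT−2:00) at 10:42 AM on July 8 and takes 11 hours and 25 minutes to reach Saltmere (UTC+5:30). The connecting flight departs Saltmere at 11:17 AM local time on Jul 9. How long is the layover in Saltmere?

Convert departure to UTC: 10:42 AM + 2:00 = 12:42 PM UTC on Jul 8.
Add 11 hours 25 minutes flight time → 12:07 AM UTC (Jul 9).
Saltmere is UTC+5:30, so local arrival = 12:07 AM + 5:30 = 5:37 AM on Jul 9.
Layover = 11:17 AM − 5:37 AM = 5 hours 40 minutes.

5 hours 40 minutes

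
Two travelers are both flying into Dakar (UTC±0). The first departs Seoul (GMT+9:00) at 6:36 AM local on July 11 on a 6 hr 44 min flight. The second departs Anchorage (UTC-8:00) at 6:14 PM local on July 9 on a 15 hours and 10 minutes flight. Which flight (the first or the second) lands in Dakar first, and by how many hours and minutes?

Flight 1 in UTC: 6:36 AM − 9:00 = 9:36 PM on Jul 10.
+6 hours and 44 minutes → arrive 4:20 AM UTC on Jul 11.
Flight 2 in UTC: 6:14 PM + 8:00 = 2:14 AM on Jul 10.
+15 hours and 10 minutes → arrive 5:24 PM UTC on Jul 10.
Flight 2 lands earlier by 10 hours 56 minutes.

the second, by 10 hours 56 minutes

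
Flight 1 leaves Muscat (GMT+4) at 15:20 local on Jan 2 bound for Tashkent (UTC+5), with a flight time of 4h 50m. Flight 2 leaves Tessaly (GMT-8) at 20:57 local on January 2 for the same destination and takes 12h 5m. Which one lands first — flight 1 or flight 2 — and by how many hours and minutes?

Flight 1 in UTC: 15:20 − 4:00 = 11:20 on Jan 2.
+4 hours and 50 minutes → arrive 16:10 UTC on Jan 2.
Flight 2 in UTC: 20:57 + 8:00 = 04:57 on Jan 3.
+12 hours and 5 minutes → arrive 17:02 UTC on Jan 3.
Flight 1 lands earlier by 24 hours 52 minutes.

the first, by 24 hours 52 minutes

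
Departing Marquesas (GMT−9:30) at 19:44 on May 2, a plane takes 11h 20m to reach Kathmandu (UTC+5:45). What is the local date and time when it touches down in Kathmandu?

22:19 on May 3

Kathmandu is 15:15 ahead of Marquesas.
After 11 hours 20 minutes it is 07:04 (May 3) in Marquesas.
Shift by the zone difference: 07:04 + 15:15 = 22:19 on May 3 in Kathmandu.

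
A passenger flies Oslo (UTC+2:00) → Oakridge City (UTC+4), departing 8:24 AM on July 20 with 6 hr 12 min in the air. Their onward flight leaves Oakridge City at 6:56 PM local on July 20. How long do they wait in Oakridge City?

2 hours 20 minutes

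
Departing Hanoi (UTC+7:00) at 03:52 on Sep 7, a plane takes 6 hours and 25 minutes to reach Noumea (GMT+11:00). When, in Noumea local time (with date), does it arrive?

14:17 on September 7

Convert departure to UTC: 03:52 − 7:00 = 20:52 UTC on Sep 6.
Add 6 hours 25 minutes travel time → 03:17 UTC (Sep 7).
Noumea is UTC+11:00, so local arrival = 03:17 + 11:00 = 14:17 on Sep 7.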